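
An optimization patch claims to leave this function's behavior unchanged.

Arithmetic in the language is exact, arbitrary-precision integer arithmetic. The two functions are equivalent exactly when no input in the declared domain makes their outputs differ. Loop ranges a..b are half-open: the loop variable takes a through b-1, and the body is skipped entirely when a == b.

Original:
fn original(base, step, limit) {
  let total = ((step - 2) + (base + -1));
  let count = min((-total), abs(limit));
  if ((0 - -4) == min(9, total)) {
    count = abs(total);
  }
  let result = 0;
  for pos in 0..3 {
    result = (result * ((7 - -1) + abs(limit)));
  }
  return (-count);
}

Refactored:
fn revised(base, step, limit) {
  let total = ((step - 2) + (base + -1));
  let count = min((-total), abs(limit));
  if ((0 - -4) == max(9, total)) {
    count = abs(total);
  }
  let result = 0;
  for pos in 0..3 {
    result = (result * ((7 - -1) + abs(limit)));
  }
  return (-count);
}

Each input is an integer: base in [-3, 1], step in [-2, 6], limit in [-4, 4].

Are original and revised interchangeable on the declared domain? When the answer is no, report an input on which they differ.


Take base=1, step=6, limit=-4.
original: total = 4; count = -4; ((0 - -4) == min(9, total)) -> true; count = 4; result = 0; [pos=0]; result = 0; [pos=1]; result = 0; [pos=2]; result = 0; return -4
revised: total = 4; count = -4; ((0 - -4) == max(9, total)) -> false; result = 0; [pos=0]; result = 0; [pos=1]; result = 0; [pos=2]; result = 0; return 4
-4 and 4 differ, so these are not the same function on this domain.
verdict: not equivalent; witness: base=1, step=6, limit=-4


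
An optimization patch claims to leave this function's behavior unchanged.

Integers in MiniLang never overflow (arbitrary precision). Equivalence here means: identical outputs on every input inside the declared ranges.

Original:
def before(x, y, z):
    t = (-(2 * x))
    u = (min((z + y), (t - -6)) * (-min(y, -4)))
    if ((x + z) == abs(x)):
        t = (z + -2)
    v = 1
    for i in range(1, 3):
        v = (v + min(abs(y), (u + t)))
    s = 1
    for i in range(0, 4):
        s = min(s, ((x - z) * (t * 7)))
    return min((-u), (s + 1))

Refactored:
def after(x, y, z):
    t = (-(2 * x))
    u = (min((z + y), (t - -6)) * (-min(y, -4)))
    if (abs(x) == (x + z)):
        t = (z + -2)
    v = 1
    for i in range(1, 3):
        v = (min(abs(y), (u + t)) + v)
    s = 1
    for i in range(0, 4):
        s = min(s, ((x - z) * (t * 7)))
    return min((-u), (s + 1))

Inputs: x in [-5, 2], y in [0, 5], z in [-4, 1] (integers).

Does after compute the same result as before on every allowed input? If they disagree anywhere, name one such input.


This is a faithful refactor — same computation, different form, but the computed results match everywhere.
As a probe, take x=2, y=0, z=-1: before runs t=-4, then u=-4, then ((x + z) == abs(x)) is false, then v=1, then (i=1), then v=-7, then (i=2), then v=-15, then s=1, then (i=0), then s=-84, then (i=1), then s=-84, then (i=2), then s=-84, then (i=3), then s=-84, then returns -83; after runs t=-4, then u=-4, then (abs(x) == (x + z)) is false, then v=1, then (i=1), then v=-7, then (i=2), then v=-15, then s=1, then (i=0), then s=-84, then (i=1), then s=-84, then (i=2), then s=-84, then (i=3), then s=-84, then returns -83; both end at -83.
Across all 288 domain points the two functions coincide.
verdict: equivalent


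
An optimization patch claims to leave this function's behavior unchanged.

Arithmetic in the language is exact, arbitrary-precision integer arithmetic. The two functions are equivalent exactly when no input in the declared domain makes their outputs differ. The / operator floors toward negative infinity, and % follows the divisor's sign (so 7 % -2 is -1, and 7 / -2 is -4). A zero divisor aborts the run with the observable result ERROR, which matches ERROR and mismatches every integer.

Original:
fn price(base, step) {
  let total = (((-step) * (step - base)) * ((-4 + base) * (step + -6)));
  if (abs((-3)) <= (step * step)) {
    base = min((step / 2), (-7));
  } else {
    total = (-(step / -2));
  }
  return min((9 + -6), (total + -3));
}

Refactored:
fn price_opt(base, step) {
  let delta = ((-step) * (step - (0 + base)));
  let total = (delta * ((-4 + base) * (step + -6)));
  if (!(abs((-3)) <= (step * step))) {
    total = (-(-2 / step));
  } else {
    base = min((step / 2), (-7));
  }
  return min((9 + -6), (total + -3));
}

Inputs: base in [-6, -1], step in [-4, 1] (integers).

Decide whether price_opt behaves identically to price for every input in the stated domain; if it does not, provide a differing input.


Consider the input base=-6, step=-1.
price: total := 350 | (abs((-3)) <= (step * step)): false | total := 0 | result -3
price_opt: delta := 5 | total := 350 | (!(abs((-3)) <= (step * step))): true | total := -2 | result -5
-3 and -5 differ, so these are not the same function on this domain.
verdict: not equivalent; witness: base=-6, step=-1


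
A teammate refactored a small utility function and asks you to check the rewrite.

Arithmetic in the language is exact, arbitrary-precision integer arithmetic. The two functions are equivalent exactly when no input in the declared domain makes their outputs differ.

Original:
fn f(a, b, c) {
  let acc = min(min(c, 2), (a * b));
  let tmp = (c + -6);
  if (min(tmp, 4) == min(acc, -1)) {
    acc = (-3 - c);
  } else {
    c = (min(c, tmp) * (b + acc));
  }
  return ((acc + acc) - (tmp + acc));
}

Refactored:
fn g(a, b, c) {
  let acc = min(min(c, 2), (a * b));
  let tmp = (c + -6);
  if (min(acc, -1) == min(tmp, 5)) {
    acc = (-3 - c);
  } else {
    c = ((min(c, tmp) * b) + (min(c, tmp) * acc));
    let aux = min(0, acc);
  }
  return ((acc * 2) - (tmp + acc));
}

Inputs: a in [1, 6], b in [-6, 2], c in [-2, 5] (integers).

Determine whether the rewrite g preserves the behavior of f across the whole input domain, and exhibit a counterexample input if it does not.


Equivalent. Although `4` became `5`, no input in the stated domain can expose it.
Checked all 432 inputs in the declared domain: the outputs agree on every one.
Tracing a=5, b=0, c=4: f: acc=0, then tmp=-2, then (min(tmp, 4) == min(acc, -1)) is false, then c=0, then returns 2 | g: acc=0, then tmp=-2, then (min(acc, -1) == min(tmp, 5)) is false, then c=0, then aux=0, then returns 2 — matching result 2.
verdict: equivalent


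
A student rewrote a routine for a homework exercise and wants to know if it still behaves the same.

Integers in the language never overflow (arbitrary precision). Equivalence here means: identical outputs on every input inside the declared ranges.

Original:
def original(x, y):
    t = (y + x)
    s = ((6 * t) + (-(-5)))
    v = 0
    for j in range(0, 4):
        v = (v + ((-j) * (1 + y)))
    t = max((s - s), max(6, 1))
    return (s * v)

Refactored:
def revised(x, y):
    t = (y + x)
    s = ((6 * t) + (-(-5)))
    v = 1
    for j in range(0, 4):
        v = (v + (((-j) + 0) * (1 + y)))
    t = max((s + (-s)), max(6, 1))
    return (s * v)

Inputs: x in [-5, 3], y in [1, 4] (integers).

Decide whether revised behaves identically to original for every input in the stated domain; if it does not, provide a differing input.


Try x=-5, y=1.
original: t becomes -4; next s becomes -19; next v becomes 0; next at j=0:; next v becomes 0; next at j=1:; next v becomes -2; next at j=2:; next v becomes -6; next at j=3:; next v becomes -12; next t becomes 6; next final value 228
revised: t becomes -4; next s becomes -19; next v becomes 1; next at j=0:; next v becomes 1; next at j=1:; next v becomes -1; next at j=2:; next v becomes -5; next at j=3:; next v becomes -11; next t becomes 6; next final value 209
228 and 209 differ, so these are not the same function on this domain.
verdict: not equivalent; witness: x=-5, y=1


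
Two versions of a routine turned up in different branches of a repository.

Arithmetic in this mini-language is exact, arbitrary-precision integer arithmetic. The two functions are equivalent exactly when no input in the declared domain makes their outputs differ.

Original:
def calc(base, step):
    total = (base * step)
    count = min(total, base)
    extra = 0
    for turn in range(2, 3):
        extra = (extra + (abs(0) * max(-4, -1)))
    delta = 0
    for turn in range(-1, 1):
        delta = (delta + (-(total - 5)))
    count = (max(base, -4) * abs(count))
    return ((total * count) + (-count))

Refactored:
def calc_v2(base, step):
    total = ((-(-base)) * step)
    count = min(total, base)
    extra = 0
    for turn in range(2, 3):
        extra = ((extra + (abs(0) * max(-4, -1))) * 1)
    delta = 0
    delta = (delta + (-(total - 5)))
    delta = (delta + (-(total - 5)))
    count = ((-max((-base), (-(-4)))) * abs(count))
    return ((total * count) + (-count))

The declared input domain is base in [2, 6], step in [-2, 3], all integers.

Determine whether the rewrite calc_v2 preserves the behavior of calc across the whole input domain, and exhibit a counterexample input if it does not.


These are not equivalent — on base=2, step=-2 the outputs split (-40 vs 80).
calc: total=-4, then count=-4, then extra=0, then (turn=2), then extra=0, then delta=0, then (turn=-1), then delta=9, then (turn=0), then delta=18, then count=8, then returns -40
calc_v2: total=-4, then count=-4, then extra=0, then (turn=2), then extra=0, then delta=0, then delta=9, then delta=18, then count=-16, then returns 80
verdict: not equivalent; witness: base=2, step=-2


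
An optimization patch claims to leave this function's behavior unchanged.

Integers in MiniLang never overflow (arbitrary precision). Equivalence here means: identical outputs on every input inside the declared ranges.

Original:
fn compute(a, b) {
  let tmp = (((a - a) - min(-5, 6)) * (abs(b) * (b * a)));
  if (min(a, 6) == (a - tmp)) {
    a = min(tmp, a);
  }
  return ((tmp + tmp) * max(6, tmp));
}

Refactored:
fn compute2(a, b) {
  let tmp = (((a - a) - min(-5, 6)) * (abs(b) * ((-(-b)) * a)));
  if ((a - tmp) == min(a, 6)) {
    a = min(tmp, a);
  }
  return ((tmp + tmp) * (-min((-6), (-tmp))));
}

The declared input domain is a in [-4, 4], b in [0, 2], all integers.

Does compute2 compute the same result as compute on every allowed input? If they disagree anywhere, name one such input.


Comparing the listings, the differences include: min/max/abs usage differs.
One worked example (a=-2, b=2) — compute: tmp becomes -40; next (min(a, 6) == (a - tmp)) evaluates to false; next final value -480; compute2: tmp becomes -40; next ((a - tmp) == min(a, 6)) evaluates to false; next final value -480; agreement on -480.
Sweeping the whole domain (27 inputs) finds no disagreement.
verdict: equivalent


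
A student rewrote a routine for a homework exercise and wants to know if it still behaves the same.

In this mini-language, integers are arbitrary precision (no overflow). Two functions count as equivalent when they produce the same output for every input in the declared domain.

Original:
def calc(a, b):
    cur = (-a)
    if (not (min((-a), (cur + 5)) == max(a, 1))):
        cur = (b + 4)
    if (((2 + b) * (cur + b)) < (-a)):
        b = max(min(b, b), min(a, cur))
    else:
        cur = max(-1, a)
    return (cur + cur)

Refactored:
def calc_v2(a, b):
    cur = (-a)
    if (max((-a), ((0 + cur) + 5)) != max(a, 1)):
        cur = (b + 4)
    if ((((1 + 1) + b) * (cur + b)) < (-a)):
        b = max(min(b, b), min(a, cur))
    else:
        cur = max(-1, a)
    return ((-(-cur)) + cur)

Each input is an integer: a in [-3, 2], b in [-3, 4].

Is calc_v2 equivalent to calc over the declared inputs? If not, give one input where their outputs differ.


Evaluate both at a=-1, b=-2.
calc: cur = 1; (not (min((-a), (cur + 5)) == max(a, 1))) -> false; (((2 + b) * (cur + b)) < (-a)) -> true; b = -1; return 2
calc_v2: cur = 1; (max((-a), ((0 + cur) + 5)) != max(a, 1)) -> true; cur = 2; ((((1 + 1) + b) * (cur + b)) < (-a)) -> true; b = -1; return 4
2 != 4, so the rewrite changes behavior.
verdict: not equivalent; witness: a=-1, b=-2


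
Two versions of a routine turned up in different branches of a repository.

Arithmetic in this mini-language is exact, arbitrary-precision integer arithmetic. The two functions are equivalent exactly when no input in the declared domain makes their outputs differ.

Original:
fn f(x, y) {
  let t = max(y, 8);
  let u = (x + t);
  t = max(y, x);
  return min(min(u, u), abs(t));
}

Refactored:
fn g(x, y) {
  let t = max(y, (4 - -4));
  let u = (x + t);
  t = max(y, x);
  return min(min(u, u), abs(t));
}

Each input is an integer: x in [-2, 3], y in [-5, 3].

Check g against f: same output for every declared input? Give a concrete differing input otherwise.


Reading the diff, among the changes: arithmetic usage differs, constant usage differs.
One worked example (x=-1, y=-4) — f: t = 8; u = 7; t = -1; return 1; g: t = 8; u = 7; t = -1; return 1; agreement on 1.
Across all 54 domain points the two functions coincide.
verdict: equivalent


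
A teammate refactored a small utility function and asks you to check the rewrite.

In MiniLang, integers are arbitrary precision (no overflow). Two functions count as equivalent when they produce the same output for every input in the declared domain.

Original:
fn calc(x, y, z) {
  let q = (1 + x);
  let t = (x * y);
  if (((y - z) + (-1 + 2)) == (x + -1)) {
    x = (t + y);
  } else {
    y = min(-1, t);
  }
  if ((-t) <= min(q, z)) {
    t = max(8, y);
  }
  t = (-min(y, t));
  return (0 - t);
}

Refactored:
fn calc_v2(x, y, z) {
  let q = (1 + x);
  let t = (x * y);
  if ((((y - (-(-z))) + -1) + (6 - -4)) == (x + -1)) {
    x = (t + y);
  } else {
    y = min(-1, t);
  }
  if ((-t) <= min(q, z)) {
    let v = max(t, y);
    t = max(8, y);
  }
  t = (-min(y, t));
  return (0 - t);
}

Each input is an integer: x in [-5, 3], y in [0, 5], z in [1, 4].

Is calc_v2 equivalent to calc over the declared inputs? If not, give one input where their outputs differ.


Input x=-2, y=0, z=4: 0 from calc versus -1 from calc_v2.
verdict: not equivalent; witness: x=-2, y=0, z=4


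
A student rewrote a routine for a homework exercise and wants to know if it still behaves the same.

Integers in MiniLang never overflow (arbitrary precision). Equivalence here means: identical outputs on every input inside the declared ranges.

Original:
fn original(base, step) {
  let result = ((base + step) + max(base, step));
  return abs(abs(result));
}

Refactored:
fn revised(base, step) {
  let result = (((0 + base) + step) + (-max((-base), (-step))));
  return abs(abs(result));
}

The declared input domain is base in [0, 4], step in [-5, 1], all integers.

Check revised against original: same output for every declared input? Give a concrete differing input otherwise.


At base=0, step=-5: original gives 5, revised gives 10.
verdict: not equivalent; witness: base=0, step=-5


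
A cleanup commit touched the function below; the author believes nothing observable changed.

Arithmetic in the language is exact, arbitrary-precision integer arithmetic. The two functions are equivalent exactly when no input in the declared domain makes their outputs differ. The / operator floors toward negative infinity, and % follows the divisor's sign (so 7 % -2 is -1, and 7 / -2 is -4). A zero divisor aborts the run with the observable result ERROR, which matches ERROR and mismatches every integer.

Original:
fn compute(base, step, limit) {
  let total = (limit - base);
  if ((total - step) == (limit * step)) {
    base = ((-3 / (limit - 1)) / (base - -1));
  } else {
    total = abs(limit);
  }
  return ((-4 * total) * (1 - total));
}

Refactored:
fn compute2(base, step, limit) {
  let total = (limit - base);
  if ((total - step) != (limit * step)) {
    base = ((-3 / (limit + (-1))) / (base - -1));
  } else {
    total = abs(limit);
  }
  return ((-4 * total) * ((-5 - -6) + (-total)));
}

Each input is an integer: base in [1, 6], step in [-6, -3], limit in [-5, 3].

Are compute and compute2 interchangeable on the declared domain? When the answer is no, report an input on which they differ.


Try base=1, step=-6, limit=-5.
compute: total=-6, then ((total - step) == (limit * step)) is false, then total=5, then returns 80
compute2: total=-6, then ((total - step) != (limit * step)) is true, then base=0, then returns 168
80 != 168, so the rewrite changes behavior.
verdict: not equivalent; witness: base=1, step=-6, limit=-5


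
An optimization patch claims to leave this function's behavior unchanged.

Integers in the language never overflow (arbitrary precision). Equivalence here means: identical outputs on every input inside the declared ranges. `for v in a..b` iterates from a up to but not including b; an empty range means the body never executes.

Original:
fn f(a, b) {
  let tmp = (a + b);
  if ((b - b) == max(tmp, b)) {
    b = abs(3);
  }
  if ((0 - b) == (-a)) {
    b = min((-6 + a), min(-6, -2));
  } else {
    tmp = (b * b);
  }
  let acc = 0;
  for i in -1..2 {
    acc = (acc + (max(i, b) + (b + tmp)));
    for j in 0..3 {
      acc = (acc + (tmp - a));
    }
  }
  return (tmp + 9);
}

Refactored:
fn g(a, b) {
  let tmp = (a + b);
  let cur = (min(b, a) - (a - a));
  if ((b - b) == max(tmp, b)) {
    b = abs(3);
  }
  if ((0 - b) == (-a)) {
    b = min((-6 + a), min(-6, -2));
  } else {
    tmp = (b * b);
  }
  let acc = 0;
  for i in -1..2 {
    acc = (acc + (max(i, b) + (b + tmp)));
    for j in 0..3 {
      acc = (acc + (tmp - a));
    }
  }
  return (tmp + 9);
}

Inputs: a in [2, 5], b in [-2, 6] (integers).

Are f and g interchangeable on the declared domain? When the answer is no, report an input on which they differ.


The two are interchangeable: min/max/abs usage differs, local variable names differ, statement counts differ, arithmetic usage differs, and every declared input agrees.
As a probe, take a=4, b=5: f runs tmp = 9; ((b - b) == max(tmp, b)) -> false; ((0 - b) == (-a)) -> false; tmp = 25; acc = 0; [i=-1]; acc = 35; [j=0]; acc = 56; [j=1]; acc = 77; [j=2]; acc = 98; [i=0]; acc = 133; [j=0]; acc = 154; [j=1]; acc = 175; [j=2]; acc = 196; [i=1]; acc = 231; [j=0]; acc = 252; [j=1]; acc = 273; [j=2]; acc = 294; return 34; g runs tmp = 9; cur = 4; ((b - b) == max(tmp, b)) -> false; ((0 - b) == (-a)) -> false; tmp = 25; acc = 0; [i=-1]; acc = 35; [j=0]; acc = 56; [j=1]; acc = 77; [j=2]; acc = 98; [i=0]; acc = 133; [j=0]; acc = 154; [j=1]; acc = 175; [j=2]; acc = 196; [i=1]; acc = 231; [j=0]; acc = 252; [j=1]; acc = 273; [j=2]; acc = 294; return 34; both end at 34.
An exhaustive pass over the 36 declared inputs shows identical outputs.
verdict: equivalent


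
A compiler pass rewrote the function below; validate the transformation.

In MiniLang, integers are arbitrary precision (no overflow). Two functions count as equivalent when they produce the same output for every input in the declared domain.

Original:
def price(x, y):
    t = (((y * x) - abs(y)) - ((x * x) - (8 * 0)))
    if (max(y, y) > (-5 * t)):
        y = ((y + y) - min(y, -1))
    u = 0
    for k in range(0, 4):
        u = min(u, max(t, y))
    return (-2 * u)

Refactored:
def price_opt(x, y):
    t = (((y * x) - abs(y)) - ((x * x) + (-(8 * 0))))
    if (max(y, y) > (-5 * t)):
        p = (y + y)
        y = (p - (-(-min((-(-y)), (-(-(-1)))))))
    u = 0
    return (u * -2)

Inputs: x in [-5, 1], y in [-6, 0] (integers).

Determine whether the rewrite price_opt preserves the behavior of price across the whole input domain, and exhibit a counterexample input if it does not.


These are not equivalent — on x=-5, y=-6 the outputs split (2 vs 0).
price: t := -1 | (max(y, y) > (-5 * t)): false | u := 0 | iter k=0: | u := -1 | iter k=1: | u := -1 | iter k=2: | u := -1 | iter k=3: | u := -1 | result 2
price_opt: t := -1 | (max(y, y) > (-5 * t)): false | u := 0 | result 0
verdict: not equivalent; witness: x=-5, y=-6


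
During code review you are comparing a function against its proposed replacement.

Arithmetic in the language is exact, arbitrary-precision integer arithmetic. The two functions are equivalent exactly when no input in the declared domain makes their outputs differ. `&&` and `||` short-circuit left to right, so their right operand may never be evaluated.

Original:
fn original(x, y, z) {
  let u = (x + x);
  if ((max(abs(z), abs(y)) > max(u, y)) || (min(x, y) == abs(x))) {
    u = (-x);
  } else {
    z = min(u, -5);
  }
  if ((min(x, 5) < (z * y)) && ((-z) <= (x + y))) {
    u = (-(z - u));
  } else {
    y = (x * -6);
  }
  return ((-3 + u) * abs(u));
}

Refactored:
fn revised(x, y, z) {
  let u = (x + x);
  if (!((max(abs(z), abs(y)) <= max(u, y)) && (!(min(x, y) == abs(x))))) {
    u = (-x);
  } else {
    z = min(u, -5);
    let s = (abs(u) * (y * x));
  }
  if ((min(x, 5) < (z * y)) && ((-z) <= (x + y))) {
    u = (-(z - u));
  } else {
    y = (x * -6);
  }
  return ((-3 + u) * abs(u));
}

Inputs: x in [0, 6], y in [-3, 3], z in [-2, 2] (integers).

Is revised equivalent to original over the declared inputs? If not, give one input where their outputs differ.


Comparing the listings, the differences include: boolean connective usage differs; also local variable names differ; also statement counts differ; also arithmetic usage differs; also comparison usage differs; also min/max/abs usage differs.
One worked example (x=4, y=-2, z=-1) — original: u := 8 | ((max(abs(z), abs(y)) > max(u, y)) || (min(x, y) == abs(x))): false | z := -5 | ((min(x, 5) < (z * y)) && ((-z) <= (x + y))): false | y := -24 | result 40; revised: u := 8 | (!((max(abs(z), abs(y)) <= max(u, y)) && (!(min(x, y) == abs(x))))): false | z := -5 | s := -64 | ((min(x, 5) < (z * y)) && ((-z) <= (x + y))): false | y := -24 | result 40; agreement on 40.
Sweeping the whole domain (245 inputs) finds no disagreement.
verdict: equivalent


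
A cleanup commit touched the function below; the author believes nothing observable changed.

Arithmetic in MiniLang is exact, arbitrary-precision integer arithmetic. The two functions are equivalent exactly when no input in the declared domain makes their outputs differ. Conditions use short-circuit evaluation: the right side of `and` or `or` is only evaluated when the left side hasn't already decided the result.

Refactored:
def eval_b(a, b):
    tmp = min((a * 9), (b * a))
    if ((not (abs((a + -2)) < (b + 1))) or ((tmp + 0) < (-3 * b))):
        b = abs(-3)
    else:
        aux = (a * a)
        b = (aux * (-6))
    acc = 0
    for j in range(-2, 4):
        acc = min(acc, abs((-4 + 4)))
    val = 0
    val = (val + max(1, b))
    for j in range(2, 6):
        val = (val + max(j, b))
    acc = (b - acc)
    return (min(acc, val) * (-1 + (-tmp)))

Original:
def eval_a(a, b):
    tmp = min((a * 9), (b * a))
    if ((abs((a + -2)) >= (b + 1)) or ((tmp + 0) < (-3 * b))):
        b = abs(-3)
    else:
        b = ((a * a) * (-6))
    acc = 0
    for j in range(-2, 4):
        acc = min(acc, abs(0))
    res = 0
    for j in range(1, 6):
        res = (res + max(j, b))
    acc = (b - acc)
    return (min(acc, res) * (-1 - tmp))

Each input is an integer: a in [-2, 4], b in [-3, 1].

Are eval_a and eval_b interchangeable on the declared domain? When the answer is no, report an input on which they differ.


Equivalent — the differences include arithmetic usage differs, plus min/max/abs usage differs, plus statement counts differ, plus local variable names differ, plus boolean connective usage differs, plus constant usage differs, plus loop structure differs, plus comparison usage differs, yet no declared input distinguishes the two.
Tracing a=1, b=-1: eval_a: tmp=-1, then ((abs((a + -2)) >= (b + 1)) or ((tmp + 0) < (-3 * b))) is true, then b=3, then acc=0, then (j=-2), then acc=0, then (j=-1), then acc=0, then (j=0), then acc=0, then (j=1), then acc=0, then (j=2), then acc=0, then (j=3), then acc=0, then res=0, then (j=1), then res=3, then (j=2), then res=6, then (j=3), then res=9, then (j=4), then res=13, then (j=5), then res=18, then acc=3, then returns 0 | eval_b: tmp=-1, then ((not (abs((a + -2)) < (b + 1))) or ((tmp + 0) < (-3 * b))) is true, then b=3, then acc=0, then (j=-2), then acc=0, then (j=-1), then acc=0, then (j=0), then acc=0, then (j=1), then acc=0, then (j=2), then acc=0, then (j=3), then acc=0, then val=0, then val=3, then (j=2), then val=6, then (j=3), then val=9, then (j=4), then val=13, then (j=5), then val=18, then acc=3, then returns 0 — matching result 0.
Sweeping the whole domain (35 inputs) finds no disagreement.
verdict: equivalent


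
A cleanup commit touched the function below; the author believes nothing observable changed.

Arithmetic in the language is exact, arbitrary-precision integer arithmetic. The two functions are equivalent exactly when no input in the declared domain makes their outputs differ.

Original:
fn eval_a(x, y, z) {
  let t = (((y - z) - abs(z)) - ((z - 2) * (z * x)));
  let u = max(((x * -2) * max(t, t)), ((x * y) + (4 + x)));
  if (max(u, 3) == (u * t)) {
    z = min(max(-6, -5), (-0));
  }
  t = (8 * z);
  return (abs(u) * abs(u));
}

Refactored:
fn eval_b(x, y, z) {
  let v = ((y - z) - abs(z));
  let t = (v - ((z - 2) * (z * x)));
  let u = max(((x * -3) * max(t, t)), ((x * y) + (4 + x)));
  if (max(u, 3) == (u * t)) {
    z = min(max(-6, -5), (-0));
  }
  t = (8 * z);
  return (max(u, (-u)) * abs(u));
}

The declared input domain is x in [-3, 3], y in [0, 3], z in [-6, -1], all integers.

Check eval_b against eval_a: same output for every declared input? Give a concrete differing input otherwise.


These are not equivalent — on x=-3, y=0, z=-6 the outputs split (746496 vs 1679616).
eval_a: t=144, then u=864, then (max(u, 3) == (u * t)) is false, then t=-48, then returns 746496
eval_b: v=0, then t=144, then u=1296, then (max(u, 3) == (u * t)) is false, then t=-48, then returns 1679616
verdict: not equivalent; witness: x=-3, y=0, z=-6


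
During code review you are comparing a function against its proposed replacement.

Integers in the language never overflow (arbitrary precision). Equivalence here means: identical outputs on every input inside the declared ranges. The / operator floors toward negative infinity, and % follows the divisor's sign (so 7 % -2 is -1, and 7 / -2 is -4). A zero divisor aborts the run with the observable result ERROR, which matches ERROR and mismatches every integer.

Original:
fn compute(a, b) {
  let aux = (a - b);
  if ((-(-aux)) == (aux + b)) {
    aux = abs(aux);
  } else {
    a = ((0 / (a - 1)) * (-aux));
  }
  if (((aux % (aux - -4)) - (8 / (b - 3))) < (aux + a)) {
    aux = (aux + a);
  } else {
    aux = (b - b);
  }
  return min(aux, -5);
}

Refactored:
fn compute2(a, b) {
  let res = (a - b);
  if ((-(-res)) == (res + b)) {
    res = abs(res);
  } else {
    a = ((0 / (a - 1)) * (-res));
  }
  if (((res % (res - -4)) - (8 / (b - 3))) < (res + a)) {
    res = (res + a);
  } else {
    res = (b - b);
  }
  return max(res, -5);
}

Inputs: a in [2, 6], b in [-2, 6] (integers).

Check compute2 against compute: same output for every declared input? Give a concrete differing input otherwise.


Consider the input a=2, b=-2.
compute: aux = 4; ((-(-aux)) == (aux + b)) -> false; a = 0; (((aux % (aux - -4)) - (8 / (b - 3))) < (aux + a)) -> false; aux = 0; return -5
compute2: res = 4; ((-(-res)) == (res + b)) -> false; a = 0; (((res % (res - -4)) - (8 / (b - 3))) < (res + a)) -> false; res = 0; return 0
-5 vs 0 — the two versions disagree here.
verdict: not equivalent; witness: a=2, b=-2


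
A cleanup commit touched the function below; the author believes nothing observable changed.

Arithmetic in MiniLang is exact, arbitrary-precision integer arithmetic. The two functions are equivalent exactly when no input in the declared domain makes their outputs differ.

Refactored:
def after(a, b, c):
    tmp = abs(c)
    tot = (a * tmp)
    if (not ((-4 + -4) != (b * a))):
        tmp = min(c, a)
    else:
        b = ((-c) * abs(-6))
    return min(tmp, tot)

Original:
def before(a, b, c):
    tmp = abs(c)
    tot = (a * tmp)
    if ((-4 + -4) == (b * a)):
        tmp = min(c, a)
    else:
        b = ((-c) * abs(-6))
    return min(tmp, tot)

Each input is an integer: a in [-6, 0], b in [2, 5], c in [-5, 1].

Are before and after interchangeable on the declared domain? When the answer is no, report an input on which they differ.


This is a faithful refactor — comparison usage differs; and boolean connective usage differs, but the computed results match everywhere.
One worked example (a=-3, b=2, c=-5) — before: tmp = 5; tot = -15; ((-4 + -4) == (b * a)) -> false; b = 30; return -15; after: tmp = 5; tot = -15; (not ((-4 + -4) != (b * a))) -> false; b = 30; return -15; agreement on -15.
Every one of the 196 inputs gives matching results.
verdict: equivalent


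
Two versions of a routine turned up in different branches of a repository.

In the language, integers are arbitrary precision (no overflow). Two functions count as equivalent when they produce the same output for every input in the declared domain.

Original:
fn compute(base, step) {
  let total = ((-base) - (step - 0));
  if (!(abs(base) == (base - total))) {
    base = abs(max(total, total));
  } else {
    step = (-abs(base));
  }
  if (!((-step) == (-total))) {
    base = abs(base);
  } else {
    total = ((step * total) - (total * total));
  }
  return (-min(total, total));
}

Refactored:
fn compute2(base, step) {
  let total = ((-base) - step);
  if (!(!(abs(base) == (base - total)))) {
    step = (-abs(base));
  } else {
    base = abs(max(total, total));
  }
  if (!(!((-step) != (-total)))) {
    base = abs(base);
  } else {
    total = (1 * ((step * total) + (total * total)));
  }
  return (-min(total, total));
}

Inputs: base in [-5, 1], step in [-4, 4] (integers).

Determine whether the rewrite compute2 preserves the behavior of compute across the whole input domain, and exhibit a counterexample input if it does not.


Not equivalent: base=-4, step=2 separates them (0 vs -8).
compute: total := 2 | (!(abs(base) == (base - total))): true | base := 2 | (!((-step) == (-total))): false | total := 0 | result 0
compute2: total := 2 | (!(!(abs(base) == (base - total)))): false | base := 2 | (!(!((-step) != (-total)))): false | total := 8 | result -8
verdict: not equivalent; witness: base=-4, step=2


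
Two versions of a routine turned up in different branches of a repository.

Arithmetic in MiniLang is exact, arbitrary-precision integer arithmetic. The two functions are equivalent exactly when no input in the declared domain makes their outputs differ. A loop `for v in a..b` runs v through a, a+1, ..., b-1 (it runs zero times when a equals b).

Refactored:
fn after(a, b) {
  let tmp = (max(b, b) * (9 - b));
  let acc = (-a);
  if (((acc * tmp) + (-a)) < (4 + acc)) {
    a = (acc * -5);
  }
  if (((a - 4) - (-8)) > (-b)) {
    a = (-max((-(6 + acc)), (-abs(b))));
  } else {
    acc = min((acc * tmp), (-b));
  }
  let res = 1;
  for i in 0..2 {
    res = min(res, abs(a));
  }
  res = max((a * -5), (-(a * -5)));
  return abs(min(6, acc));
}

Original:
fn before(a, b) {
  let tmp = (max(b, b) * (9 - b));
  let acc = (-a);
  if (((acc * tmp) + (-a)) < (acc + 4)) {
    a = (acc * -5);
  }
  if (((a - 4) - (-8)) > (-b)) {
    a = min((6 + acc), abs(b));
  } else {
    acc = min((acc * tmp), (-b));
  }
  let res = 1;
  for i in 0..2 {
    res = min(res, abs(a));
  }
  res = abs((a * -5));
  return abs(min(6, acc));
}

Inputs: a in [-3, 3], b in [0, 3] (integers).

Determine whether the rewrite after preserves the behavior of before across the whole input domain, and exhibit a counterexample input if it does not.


This is a faithful refactor — constant usage differs; and arithmetic usage differs; and min/max/abs usage differs, but the computed results match everywhere.
Tracing a=-3, b=3: before: tmp=18, then acc=3, then (((acc * tmp) + (-a)) < (acc + 4)) is false, then (((a - 4) - (-8)) > (-b)) is true, then a=3, then res=1, then (i=0), then res=1, then (i=1), then res=1, then res=15, then returns 3 | after: tmp=18, then acc=3, then (((acc * tmp) + (-a)) < (4 + acc)) is false, then (((a - 4) - (-8)) > (-b)) is true, then a=3, then res=1, then (i=0), then res=1, then (i=1), then res=1, then res=15, then returns 3 — matching result 3.
An exhaustive pass over the 28 declared inputs shows identical outputs.
verdict: equivalent


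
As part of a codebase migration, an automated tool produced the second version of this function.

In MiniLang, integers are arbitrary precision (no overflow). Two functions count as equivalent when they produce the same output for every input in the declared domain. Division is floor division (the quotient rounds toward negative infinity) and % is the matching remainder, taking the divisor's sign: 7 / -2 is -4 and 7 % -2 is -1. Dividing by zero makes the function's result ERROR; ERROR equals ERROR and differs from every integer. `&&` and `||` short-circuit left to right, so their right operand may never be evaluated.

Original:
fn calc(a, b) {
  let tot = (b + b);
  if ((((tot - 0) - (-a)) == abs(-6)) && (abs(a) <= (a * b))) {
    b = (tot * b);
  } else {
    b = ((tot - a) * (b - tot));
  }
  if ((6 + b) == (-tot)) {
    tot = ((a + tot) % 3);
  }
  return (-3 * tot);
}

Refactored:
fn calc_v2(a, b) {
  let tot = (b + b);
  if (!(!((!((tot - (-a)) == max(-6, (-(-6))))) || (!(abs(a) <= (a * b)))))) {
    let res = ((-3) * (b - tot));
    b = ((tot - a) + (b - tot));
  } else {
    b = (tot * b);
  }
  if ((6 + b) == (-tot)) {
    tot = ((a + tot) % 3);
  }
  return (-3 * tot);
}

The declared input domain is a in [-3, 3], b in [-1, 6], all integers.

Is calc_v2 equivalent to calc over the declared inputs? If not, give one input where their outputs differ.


Try a=-1, b=2.
calc: tot = 4; ((((tot - 0) - (-a)) == abs(-6)) && (abs(a) <= (a * b))) -> false; b = -10; ((6 + b) == (-tot)) -> true; tot = 0; return 0
calc_v2: tot = 4; (!(!((!((tot - (-a)) == max(-6, (-(-6))))) || (!(abs(a) <= (a * b)))))) -> true; res = 6; b = 3; ((6 + b) == (-tot)) -> false; return -12
0 vs -12 — the two versions disagree here.
verdict: not equivalent; witness: a=-1, b=2


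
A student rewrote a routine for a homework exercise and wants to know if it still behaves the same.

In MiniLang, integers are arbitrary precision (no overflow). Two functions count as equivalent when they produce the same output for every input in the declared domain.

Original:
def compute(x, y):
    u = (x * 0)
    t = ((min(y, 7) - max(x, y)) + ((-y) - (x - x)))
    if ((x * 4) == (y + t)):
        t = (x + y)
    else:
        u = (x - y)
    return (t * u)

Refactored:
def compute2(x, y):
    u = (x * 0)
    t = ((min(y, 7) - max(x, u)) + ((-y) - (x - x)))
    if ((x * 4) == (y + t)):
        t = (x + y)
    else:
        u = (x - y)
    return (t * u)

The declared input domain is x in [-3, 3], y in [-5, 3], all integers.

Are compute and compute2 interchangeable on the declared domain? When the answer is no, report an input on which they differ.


Run the pair on x=-3, y=-5.
compute: u = 0; t = 3; ((x * 4) == (y + t)) -> false; u = 2; return 6
compute2: u = 0; t = 0; ((x * 4) == (y + t)) -> false; u = 2; return 0
6 and 0 differ, so these are not the same function on this domain.
verdict: not equivalent; witness: x=-3, y=-5


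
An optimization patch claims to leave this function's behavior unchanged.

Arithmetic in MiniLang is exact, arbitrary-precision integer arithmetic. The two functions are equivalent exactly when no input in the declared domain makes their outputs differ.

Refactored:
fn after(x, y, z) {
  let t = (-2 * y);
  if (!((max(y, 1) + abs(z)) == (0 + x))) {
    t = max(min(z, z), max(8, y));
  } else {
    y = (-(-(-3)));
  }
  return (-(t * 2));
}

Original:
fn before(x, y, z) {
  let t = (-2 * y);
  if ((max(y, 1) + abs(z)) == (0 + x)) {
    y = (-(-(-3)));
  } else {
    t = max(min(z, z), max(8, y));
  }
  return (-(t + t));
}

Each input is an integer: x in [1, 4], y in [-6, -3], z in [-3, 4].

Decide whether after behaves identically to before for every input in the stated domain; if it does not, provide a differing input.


The two versions differ — the changes include arithmetic usage differs; constant usage differs; boolean connective usage differs.
As a probe, take x=2, y=-4, z=1: before runs t becomes 8; next ((max(y, 1) + abs(z)) == (0 + x)) evaluates to true; next y becomes -3; next final value -16; after runs t becomes 8; next (!((max(y, 1) + abs(z)) == (0 + x))) evaluates to false; next y becomes -3; next final value -16; both end at -16.
Across all 128 domain points the two functions coincide.
verdict: equivalent


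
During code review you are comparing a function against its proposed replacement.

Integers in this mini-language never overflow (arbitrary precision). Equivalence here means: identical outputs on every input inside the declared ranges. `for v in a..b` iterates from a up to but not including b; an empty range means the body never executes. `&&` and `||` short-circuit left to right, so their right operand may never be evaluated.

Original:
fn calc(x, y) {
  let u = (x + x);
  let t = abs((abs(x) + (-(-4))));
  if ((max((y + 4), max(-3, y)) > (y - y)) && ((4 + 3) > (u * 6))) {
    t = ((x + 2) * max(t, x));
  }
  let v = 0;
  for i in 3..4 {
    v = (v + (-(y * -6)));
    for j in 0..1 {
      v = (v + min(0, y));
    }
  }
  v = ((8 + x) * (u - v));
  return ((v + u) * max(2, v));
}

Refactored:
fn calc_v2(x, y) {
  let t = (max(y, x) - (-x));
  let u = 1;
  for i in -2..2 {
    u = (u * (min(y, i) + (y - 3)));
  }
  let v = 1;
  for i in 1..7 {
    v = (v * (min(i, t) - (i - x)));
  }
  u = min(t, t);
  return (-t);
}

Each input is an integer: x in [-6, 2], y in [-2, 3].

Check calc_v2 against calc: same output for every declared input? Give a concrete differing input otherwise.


At x=-6, y=-2: calc gives -32, calc_v2 gives 8.
verdict: not equivalent; witness: x=-6, y=-2


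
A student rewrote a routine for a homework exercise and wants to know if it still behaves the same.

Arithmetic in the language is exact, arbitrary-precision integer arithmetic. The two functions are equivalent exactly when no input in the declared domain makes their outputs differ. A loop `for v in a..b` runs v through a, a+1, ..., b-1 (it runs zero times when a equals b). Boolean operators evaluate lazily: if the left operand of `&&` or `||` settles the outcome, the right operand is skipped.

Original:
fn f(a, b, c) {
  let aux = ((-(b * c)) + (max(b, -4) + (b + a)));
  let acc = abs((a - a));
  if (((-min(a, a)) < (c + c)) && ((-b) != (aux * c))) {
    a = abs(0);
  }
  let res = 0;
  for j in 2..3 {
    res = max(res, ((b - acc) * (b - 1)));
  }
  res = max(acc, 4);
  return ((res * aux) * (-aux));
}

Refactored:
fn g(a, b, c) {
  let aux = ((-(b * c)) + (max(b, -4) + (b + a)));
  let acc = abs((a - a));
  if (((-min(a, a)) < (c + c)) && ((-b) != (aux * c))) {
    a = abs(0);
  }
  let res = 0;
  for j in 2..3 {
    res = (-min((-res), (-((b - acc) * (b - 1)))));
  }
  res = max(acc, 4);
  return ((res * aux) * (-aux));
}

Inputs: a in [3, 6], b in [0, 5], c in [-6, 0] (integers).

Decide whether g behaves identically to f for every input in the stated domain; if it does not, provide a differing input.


Side by side, the visible changes include: min/max/abs usage differs.
Tracing a=4, b=5, c=-2: f: aux becomes 24; next acc becomes 0; next (((-min(a, a)) < (c + c)) && ((-b) != (aux * c))) evaluates to false; next res becomes 0; next at j=2:; next res becomes 20; next res becomes 4; next final value -2304 | g: aux becomes 24; next acc becomes 0; next (((-min(a, a)) < (c + c)) && ((-b) != (aux * c))) evaluates to false; next res becomes 0; next at j=2:; next res becomes 20; next res becomes 4; next final value -2304 — matching result -2304.
Every one of the 168 inputs gives matching results.
verdict: equivalent


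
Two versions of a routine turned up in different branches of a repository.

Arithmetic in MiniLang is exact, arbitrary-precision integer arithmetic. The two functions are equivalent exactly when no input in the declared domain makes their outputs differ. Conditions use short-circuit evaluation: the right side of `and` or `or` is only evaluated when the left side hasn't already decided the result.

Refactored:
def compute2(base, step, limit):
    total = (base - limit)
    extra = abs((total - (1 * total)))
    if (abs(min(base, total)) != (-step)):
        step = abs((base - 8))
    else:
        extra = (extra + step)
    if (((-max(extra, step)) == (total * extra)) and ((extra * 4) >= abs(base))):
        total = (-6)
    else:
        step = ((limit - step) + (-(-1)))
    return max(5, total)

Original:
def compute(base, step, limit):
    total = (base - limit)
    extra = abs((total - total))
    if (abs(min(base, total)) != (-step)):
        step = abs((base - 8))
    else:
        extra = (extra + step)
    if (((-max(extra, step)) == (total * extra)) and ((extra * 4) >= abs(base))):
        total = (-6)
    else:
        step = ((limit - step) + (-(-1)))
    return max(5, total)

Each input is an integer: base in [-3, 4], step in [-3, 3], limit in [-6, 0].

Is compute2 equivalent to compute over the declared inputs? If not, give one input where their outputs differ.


Although arithmetic usage differs, plus constant usage differs, 392/392 inputs agree.
verdict: equivalent
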